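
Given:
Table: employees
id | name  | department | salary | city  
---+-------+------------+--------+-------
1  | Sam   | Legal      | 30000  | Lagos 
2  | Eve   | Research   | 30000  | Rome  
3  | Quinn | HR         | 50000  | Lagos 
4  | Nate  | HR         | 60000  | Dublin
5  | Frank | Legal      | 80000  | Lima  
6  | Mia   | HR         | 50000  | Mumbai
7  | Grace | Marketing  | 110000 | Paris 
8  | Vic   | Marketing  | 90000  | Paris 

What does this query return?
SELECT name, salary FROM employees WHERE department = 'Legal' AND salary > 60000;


Filtering: department = 'Legal' AND salary > 60000
Matching: 1 rows

1 rows:
Frank, 80000


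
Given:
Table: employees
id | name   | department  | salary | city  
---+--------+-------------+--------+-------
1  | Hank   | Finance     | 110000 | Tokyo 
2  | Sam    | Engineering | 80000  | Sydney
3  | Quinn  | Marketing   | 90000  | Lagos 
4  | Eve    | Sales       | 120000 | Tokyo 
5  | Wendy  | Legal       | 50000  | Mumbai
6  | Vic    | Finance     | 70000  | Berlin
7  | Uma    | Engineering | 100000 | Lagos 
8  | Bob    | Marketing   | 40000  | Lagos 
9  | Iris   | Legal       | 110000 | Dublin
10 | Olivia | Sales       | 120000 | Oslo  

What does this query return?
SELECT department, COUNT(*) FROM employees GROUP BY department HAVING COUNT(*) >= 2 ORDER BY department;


Groups with count >= 2:
  Engineering: 2 -> PASS
  Finance: 2 -> PASS
  Legal: 2 -> PASS
  Marketing: 2 -> PASS
  Sales: 2 -> PASS


5 groups:
Engineering, 2
Finance, 2
Legal, 2
Marketing, 2
Sales, 2


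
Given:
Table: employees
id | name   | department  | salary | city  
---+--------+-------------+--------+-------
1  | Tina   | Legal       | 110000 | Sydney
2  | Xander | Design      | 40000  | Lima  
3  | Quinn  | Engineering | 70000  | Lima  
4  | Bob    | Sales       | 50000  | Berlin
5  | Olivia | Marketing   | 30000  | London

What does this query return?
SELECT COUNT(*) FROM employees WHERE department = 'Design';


Counting rows where department = 'Design'
  Xander -> MATCH


1


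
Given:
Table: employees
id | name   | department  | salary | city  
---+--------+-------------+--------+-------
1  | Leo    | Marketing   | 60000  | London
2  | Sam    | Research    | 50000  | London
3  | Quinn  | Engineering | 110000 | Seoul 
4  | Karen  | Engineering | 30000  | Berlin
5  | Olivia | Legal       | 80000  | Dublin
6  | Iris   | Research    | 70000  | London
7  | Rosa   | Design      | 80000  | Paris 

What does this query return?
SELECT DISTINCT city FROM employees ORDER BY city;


All 'city' values (row order): London, London, Seoul, Berlin, Dublin, London, Paris
Removing duplicates leaves 5 unique value(s).

5 values:
Berlin
Dublin
London
Paris
Seoul


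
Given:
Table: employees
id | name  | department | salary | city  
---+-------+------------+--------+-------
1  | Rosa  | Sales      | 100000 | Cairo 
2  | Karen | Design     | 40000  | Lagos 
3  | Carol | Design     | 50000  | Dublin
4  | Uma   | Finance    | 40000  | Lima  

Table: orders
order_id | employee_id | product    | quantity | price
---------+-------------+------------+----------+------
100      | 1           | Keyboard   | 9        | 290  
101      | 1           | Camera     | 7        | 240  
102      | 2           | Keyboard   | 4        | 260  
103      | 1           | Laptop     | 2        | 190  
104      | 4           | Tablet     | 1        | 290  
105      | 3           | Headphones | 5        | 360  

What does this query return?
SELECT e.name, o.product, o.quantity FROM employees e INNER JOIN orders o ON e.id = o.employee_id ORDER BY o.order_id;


Joining employees.id = orders.employee_id:
  employee Rosa (id=1) -> order Keyboard
  employee Rosa (id=1) -> order Camera
  employee Karen (id=2) -> order Keyboard
  employee Rosa (id=1) -> order Laptop
  employee Uma (id=4) -> order Tablet
  employee Carol (id=3) -> order Headphones


6 rows:
Rosa, Keyboard, 9
Rosa, Camera, 7
Karen, Keyboard, 4
Rosa, Laptop, 2
Uma, Tablet, 1
Carol, Headphones, 5


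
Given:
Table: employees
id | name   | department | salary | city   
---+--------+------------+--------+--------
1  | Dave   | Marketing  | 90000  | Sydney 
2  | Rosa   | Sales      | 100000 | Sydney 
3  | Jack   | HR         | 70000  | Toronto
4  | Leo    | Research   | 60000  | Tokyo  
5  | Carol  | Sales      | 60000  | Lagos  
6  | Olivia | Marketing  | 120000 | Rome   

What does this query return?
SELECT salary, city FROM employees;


Projecting columns: salary, city

6 rows:
90000, Sydney
100000, Sydney
70000, Toronto
60000, Tokyo
60000, Lagos
120000, Rome


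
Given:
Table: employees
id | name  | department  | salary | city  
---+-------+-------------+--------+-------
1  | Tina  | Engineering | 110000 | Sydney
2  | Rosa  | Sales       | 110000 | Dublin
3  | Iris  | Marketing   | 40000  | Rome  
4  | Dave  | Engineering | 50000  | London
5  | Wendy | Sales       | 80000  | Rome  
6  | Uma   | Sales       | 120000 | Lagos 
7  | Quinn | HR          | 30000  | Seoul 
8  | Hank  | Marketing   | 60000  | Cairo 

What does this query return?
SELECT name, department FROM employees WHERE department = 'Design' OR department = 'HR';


Filtering: department = 'Design' OR 'HR'
Matching: 1 rows

1 rows:
Quinn, HR


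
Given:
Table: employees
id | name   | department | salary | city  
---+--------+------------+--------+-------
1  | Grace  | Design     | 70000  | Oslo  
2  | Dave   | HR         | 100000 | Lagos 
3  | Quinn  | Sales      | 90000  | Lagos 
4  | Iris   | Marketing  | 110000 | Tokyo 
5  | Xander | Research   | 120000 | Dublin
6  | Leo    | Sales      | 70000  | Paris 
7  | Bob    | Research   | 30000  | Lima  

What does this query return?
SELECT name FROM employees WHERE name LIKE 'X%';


LIKE 'X%' matches names starting with 'X'
Matching: 1

1 rows:
Xander


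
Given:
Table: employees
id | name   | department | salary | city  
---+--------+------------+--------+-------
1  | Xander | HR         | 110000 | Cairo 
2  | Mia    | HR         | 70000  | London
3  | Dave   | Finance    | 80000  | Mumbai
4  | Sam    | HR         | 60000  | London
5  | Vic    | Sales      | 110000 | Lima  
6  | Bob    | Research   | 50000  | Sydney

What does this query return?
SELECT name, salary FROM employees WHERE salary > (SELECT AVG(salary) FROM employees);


Subquery: AVG(salary) = 80000.0
Filtering: salary > 80000.0
  Xander (110000) -> MATCH
  Vic (110000) -> MATCH


2 rows:
Xander, 110000
Vic, 110000


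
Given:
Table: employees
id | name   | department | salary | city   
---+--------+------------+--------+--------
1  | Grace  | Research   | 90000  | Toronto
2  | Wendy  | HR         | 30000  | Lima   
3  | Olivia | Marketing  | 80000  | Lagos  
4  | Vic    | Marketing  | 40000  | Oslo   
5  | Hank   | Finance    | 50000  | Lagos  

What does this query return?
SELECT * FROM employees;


SELECT * returns all 5 rows with all columns

5 rows:
1, Grace, Research, 90000, Toronto
2, Wendy, HR, 30000, Lima
3, Olivia, Marketing, 80000, Lagos
4, Vic, Marketing, 40000, Oslo
5, Hank, Finance, 50000, Lagos


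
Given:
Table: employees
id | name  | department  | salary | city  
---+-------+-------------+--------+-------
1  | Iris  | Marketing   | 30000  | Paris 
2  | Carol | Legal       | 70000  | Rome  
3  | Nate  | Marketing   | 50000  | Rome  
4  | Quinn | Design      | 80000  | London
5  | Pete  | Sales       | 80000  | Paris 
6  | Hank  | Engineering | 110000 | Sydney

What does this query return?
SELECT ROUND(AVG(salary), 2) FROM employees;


SUM(salary) = 420000
COUNT = 6
ROUND(AVG, 2) = ROUND(420000 / 6, 2) = 70000.0

70000.0


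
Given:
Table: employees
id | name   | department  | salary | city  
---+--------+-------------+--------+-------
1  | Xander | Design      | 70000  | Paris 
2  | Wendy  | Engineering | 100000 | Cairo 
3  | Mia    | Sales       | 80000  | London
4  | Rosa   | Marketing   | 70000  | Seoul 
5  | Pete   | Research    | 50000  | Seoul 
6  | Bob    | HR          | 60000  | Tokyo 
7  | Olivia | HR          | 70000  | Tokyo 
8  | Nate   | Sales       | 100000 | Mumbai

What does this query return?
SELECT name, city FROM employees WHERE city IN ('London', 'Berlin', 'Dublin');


Filtering: city IN ('London', 'Berlin', 'Dublin')
Matching: 1 rows

1 rows:
Mia, London


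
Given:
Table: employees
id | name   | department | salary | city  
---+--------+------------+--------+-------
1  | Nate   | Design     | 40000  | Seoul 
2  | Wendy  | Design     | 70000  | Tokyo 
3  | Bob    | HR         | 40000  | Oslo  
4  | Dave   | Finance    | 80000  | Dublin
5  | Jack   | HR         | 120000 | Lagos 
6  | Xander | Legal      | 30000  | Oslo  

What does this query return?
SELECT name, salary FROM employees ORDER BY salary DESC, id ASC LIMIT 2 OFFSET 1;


Sort by salary DESC (id ASC tiebreak), then skip 1 and take 2
Rows 2 through 3

2 rows:
Dave, 80000
Wendy, 70000


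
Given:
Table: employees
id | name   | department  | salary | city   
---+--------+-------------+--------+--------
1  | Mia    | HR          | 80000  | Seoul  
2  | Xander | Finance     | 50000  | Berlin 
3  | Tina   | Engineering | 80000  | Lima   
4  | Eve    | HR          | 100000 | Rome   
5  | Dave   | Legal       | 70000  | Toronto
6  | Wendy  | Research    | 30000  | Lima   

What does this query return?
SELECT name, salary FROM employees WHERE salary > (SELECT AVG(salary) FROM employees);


Subquery: AVG(salary) = 68333.33
Filtering: salary > 68333.33
  Mia (80000) -> MATCH
  Tina (80000) -> MATCH
  Eve (100000) -> MATCH
  Dave (70000) -> MATCH


4 rows:
Mia, 80000
Tina, 80000
Eve, 100000
Dave, 70000


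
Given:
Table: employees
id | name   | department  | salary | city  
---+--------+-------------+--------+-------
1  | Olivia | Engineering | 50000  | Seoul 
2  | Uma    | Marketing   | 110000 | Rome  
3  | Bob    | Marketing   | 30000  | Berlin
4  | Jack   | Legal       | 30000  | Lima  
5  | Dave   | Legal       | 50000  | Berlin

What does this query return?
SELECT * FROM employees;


SELECT * returns all 5 rows with all columns

5 rows:
1, Olivia, Engineering, 50000, Seoul
2, Uma, Marketing, 110000, Rome
3, Bob, Marketing, 30000, Berlin
4, Jack, Legal, 30000, Lima
5, Dave, Legal, 50000, Berlin


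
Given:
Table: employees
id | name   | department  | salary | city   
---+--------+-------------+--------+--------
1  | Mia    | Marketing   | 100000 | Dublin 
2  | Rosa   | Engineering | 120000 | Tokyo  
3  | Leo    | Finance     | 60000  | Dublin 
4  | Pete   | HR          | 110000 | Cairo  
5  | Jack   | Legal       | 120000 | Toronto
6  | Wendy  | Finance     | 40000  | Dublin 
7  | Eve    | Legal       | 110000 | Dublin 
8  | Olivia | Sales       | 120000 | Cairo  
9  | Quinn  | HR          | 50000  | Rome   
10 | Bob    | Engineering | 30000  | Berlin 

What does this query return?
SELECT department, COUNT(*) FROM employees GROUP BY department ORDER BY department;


Assigning each row to its department group:
  Mia -> Marketing
  Rosa -> Engineering
  Leo -> Finance
  Pete -> HR
  Jack -> Legal
  Wendy -> Finance
  Eve -> Legal
  Olivia -> Sales
  Quinn -> HR
  Bob -> Engineering


6 groups:
Engineering, 2
Finance, 2
HR, 2
Legal, 2
Marketing, 1
Sales, 1


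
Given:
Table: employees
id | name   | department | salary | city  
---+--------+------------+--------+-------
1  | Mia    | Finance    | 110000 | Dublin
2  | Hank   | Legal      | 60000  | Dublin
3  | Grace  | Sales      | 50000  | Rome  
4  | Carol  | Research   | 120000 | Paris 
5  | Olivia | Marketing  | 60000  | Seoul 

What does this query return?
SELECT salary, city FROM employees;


Projecting columns: salary, city

5 rows:
110000, Dublin
60000, Dublin
50000, Rome
120000, Paris
60000, Seoul


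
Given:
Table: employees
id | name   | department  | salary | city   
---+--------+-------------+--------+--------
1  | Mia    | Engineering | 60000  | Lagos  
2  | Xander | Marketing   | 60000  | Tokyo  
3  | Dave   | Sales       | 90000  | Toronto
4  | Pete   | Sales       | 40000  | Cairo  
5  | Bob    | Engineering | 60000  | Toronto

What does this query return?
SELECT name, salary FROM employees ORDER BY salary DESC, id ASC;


Sorting by salary DESC, then id ASC for ties

5 rows:
Dave, 90000
Mia, 60000
Xander, 60000
Bob, 60000
Pete, 40000


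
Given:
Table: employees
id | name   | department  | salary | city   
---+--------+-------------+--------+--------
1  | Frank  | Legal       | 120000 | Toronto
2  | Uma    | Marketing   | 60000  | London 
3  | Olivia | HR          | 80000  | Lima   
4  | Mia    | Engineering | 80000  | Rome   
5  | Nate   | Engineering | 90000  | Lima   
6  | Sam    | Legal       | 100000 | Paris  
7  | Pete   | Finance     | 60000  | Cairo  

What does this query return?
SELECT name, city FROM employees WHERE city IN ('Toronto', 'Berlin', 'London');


Filtering: city IN ('Toronto', 'Berlin', 'London')
Matching: 2 rows

2 rows:
Frank, Toronto
Uma, London


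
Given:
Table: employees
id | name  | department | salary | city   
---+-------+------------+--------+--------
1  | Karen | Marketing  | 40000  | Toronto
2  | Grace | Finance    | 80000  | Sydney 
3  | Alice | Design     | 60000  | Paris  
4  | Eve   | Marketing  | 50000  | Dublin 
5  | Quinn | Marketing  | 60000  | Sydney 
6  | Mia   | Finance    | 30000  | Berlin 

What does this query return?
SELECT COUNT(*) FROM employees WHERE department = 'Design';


Counting rows where department = 'Design'
  Alice -> MATCH


1


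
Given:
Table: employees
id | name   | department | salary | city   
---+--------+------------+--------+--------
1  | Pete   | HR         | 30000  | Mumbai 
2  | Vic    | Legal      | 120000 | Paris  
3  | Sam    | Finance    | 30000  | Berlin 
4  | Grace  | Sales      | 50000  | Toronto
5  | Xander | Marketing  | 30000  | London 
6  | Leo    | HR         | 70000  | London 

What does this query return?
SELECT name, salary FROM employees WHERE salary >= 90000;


Filtering: salary >= 90000
Matching: 1 rows

1 rows:
Vic, 120000


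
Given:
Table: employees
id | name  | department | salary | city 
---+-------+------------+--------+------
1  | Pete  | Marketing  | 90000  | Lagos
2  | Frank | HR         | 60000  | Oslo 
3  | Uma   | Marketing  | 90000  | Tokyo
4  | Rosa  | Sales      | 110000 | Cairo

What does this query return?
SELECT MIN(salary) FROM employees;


Salaries: 90000, 60000, 90000, 110000
MIN = 60000

60000


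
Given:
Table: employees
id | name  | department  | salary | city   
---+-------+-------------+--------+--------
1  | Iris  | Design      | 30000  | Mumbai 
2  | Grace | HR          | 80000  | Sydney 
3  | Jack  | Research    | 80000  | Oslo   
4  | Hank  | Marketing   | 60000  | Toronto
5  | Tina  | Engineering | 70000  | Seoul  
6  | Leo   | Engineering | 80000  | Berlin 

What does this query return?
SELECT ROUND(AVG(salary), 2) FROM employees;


SUM(salary) = 400000
COUNT = 6
ROUND(AVG, 2) = ROUND(400000 / 6, 2) = 66666.67

66666.67


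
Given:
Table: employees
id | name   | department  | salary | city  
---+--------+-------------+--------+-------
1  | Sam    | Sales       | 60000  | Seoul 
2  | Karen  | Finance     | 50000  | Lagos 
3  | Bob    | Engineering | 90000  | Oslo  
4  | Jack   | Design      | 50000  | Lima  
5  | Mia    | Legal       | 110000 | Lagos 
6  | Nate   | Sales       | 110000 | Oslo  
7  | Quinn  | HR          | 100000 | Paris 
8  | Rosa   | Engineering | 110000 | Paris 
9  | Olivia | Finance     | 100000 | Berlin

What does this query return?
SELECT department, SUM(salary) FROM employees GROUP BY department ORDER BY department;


Summing salary within each department:
  Design: 50000 = 50000
  Engineering: 90000 + 110000 = 200000
  Finance: 50000 + 100000 = 150000
  HR: 100000 = 100000
  Legal: 110000 = 110000
  Sales: 60000 + 110000 = 170000


6 groups:
Design, 50000
Engineering, 200000
Finance, 150000
HR, 100000
Legal, 110000
Sales, 170000


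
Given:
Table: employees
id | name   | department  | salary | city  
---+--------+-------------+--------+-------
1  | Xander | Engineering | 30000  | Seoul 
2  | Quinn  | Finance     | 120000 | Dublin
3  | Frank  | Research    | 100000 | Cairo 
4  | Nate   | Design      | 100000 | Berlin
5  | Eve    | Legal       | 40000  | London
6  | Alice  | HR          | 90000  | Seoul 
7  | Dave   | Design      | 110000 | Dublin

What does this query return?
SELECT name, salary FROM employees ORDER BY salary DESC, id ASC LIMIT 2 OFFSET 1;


Sort by salary DESC (id ASC tiebreak), then skip 1 and take 2
Rows 2 through 3

2 rows:
Dave, 110000
Frank, 100000


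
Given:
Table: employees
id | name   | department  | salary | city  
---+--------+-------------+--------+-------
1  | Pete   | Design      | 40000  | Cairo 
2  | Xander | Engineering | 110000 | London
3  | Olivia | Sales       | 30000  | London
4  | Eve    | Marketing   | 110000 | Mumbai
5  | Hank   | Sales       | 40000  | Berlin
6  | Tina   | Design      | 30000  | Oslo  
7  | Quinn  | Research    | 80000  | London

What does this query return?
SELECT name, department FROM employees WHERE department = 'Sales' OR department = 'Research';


Filtering: department = 'Sales' OR 'Research'
Matching: 3 rows

3 rows:
Olivia, Sales
Hank, Sales
Quinn, Research


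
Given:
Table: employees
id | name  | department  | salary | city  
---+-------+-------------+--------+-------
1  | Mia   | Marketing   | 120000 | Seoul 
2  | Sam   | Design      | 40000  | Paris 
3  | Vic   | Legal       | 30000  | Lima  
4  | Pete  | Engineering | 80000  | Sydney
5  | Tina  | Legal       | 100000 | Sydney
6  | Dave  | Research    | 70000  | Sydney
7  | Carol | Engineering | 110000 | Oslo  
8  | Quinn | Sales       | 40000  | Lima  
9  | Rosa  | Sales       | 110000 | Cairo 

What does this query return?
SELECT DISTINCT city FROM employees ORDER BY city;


All 'city' values (row order): Seoul, Paris, Lima, Sydney, Sydney, Sydney, Oslo, Lima, Cairo
Removing duplicates leaves 6 unique value(s).

6 values:
Cairo
Lima
Oslo
Paris
Seoul
Sydney


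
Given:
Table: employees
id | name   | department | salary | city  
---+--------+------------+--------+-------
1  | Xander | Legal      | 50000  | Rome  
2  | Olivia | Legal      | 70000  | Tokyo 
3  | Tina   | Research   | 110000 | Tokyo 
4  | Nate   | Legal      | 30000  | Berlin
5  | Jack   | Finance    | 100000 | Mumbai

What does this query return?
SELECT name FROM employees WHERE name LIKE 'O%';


LIKE 'O%' matches names starting with 'O'
Matching: 1

1 rows:
Olivia


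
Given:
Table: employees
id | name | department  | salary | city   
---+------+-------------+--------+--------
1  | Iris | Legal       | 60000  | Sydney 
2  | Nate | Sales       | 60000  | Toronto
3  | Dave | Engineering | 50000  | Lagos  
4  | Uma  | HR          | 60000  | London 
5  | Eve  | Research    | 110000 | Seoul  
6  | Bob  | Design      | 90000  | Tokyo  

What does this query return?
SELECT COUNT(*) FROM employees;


COUNT(*) counts all rows

6


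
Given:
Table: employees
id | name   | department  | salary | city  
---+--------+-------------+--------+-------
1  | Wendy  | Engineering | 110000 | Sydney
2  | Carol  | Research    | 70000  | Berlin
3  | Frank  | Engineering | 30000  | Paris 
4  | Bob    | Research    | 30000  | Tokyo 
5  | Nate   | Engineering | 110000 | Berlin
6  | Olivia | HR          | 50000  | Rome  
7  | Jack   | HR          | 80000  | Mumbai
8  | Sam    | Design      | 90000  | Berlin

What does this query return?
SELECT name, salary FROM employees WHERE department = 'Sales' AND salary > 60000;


Filtering: department = 'Sales' AND salary > 60000
Matching: 0 rows

Empty result set (0 rows)


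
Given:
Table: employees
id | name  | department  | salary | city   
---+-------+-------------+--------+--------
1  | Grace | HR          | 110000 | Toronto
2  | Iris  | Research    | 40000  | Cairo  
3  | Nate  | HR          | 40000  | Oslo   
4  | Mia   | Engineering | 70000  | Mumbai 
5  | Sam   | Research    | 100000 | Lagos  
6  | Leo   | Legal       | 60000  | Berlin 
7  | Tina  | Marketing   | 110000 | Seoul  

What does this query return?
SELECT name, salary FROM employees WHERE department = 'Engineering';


Filtering: department = 'Engineering'
Matching rows: 1

1 rows:
Mia, 70000


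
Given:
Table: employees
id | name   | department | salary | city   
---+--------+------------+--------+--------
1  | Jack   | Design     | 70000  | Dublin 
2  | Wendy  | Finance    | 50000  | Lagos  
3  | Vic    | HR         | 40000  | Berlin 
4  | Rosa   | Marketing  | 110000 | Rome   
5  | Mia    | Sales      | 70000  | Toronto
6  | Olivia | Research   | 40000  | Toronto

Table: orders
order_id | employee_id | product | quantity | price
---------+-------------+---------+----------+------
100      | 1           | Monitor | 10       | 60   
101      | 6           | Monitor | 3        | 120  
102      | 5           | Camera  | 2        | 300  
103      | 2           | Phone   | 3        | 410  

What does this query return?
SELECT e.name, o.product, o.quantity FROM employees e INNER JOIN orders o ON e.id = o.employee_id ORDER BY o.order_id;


Joining employees.id = orders.employee_id:
  employee Jack (id=1) -> order Monitor
  employee Olivia (id=6) -> order Monitor
  employee Mia (id=5) -> order Camera
  employee Wendy (id=2) -> order Phone


4 rows:
Jack, Monitor, 10
Olivia, Monitor, 3
Mia, Camera, 2
Wendy, Phone, 3


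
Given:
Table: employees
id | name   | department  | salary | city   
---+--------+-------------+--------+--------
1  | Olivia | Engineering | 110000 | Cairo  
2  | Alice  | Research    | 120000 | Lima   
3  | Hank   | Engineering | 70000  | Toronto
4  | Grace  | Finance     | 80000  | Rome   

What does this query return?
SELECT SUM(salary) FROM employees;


SUM(salary) = 110000 + 120000 + 70000 + 80000 = 380000

380000


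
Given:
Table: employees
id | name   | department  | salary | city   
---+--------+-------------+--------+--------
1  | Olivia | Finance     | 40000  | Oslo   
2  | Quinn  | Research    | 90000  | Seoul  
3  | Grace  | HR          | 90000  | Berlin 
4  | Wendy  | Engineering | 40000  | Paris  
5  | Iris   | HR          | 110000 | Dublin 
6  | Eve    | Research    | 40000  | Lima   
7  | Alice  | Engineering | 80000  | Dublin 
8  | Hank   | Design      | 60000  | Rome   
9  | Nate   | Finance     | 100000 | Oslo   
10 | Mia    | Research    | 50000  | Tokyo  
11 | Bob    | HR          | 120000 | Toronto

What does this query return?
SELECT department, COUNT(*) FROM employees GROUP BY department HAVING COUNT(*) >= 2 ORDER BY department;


Groups with count >= 2:
  Engineering: 2 -> PASS
  Finance: 2 -> PASS
  HR: 3 -> PASS
  Research: 3 -> PASS
  Design: 1 -> filtered out


4 groups:
Engineering, 2
Finance, 2
HR, 3
Research, 3


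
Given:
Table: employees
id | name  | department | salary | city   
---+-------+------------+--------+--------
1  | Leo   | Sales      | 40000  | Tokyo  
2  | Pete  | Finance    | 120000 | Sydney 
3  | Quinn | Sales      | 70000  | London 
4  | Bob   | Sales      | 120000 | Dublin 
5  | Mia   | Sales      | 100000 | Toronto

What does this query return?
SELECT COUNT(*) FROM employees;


COUNT(*) counts all rows

5


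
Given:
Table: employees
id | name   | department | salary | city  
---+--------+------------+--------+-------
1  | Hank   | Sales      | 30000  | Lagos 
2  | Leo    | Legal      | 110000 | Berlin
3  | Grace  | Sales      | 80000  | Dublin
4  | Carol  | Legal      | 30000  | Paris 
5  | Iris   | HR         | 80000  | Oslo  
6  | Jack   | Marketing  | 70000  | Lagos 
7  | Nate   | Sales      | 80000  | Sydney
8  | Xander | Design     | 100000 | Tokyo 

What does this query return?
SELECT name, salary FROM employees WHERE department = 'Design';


Filtering: department = 'Design'
Matching rows: 1

1 rows:
Xander, 100000


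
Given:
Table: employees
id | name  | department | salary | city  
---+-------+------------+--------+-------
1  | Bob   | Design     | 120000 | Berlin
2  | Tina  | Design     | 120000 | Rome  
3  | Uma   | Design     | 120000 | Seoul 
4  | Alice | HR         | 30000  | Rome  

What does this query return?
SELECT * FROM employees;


SELECT * returns all 4 rows with all columns

4 rows:
1, Bob, Design, 120000, Berlin
2, Tina, Design, 120000, Rome
3, Uma, Design, 120000, Seoul
4, Alice, HR, 30000, Rome


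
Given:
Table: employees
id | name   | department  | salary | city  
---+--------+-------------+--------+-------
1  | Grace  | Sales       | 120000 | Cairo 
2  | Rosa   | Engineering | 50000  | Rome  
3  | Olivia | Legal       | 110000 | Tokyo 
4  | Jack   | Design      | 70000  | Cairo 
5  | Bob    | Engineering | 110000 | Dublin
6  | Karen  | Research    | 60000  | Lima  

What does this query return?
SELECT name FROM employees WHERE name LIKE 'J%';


LIKE 'J%' matches names starting with 'J'
Matching: 1

1 rows:
Jack


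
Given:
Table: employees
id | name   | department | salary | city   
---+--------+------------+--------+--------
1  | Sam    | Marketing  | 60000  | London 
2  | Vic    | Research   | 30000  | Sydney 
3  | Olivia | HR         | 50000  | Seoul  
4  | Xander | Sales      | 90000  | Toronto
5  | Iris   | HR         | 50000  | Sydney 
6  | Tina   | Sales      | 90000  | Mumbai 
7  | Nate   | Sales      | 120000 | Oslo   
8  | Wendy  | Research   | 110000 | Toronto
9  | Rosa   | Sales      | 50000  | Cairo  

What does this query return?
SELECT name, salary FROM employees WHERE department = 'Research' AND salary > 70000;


Filtering: department = 'Research' AND salary > 70000
Matching: 1 rows

1 rows:
Wendy, 110000


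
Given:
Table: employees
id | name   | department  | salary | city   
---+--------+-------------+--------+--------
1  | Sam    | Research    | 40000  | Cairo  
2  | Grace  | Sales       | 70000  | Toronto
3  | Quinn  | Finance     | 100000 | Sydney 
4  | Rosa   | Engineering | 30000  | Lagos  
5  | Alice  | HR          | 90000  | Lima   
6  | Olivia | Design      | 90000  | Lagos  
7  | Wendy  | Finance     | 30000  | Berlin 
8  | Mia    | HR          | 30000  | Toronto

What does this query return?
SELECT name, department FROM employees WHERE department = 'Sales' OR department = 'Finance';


Filtering: department = 'Sales' OR 'Finance'
Matching: 3 rows

3 rows:
Grace, Sales
Quinn, Finance
Wendy, Finance


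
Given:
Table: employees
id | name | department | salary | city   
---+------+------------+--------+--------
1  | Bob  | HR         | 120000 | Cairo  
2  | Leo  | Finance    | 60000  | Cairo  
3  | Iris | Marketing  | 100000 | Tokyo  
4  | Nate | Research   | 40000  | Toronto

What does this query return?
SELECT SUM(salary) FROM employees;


SUM(salary) = 120000 + 60000 + 100000 + 40000 = 320000

320000


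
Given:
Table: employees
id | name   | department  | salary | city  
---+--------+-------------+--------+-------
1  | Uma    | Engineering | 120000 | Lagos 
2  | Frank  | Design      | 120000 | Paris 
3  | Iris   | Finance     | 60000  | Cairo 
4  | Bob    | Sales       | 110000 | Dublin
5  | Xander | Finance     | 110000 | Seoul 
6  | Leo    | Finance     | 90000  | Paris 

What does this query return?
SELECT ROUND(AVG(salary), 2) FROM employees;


SUM(salary) = 610000
COUNT = 6
ROUND(AVG, 2) = ROUND(610000 / 6, 2) = 101666.67

101666.67


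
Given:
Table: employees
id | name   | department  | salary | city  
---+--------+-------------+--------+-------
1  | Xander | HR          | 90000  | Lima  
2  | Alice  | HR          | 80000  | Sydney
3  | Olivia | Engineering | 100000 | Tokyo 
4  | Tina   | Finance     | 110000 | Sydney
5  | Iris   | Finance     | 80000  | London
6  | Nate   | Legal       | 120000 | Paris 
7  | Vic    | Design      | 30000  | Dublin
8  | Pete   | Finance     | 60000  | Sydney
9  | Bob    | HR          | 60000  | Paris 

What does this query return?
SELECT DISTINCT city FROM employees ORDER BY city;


All 'city' values (row order): Lima, Sydney, Tokyo, Sydney, London, Paris, Dublin, Sydney, Paris
Removing duplicates leaves 6 unique value(s).

6 values:
Dublin
Lima
London
Paris
Sydney
Tokyo


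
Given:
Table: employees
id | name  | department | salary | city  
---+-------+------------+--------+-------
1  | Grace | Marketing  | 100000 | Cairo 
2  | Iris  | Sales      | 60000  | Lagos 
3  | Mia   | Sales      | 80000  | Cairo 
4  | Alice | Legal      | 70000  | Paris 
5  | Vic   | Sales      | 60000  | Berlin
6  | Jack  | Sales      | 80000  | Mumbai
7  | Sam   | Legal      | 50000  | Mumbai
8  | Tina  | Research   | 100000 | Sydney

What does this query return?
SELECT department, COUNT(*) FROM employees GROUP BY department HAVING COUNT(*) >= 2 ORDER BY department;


Groups with count >= 2:
  Legal: 2 -> PASS
  Sales: 4 -> PASS
  Marketing: 1 -> filtered out
  Research: 1 -> filtered out


2 groups:
Legal, 2
Sales, 4


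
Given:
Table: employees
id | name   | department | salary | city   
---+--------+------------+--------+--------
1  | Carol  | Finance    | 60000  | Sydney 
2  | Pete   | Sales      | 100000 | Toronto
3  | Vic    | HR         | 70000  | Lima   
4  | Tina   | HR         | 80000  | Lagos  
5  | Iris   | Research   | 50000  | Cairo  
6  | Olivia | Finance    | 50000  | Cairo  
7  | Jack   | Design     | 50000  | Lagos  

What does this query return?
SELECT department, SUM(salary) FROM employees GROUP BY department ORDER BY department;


Summing salary within each department:
  Design: 50000 = 50000
  Finance: 60000 + 50000 = 110000
  HR: 70000 + 80000 = 150000
  Research: 50000 = 50000
  Sales: 100000 = 100000


5 groups:
Design, 50000
Finance, 110000
HR, 150000
Research, 50000
Sales, 100000


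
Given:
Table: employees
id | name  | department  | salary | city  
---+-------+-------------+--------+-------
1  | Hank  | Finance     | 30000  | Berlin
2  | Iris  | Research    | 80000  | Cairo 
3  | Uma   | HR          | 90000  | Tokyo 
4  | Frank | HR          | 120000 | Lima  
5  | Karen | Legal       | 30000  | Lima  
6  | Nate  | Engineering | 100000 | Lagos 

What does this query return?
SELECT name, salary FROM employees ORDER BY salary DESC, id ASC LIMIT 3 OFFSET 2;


Sort by salary DESC (id ASC tiebreak), then skip 2 and take 3
Rows 3 through 5

3 rows:
Uma, 90000
Iris, 80000
Hank, 30000


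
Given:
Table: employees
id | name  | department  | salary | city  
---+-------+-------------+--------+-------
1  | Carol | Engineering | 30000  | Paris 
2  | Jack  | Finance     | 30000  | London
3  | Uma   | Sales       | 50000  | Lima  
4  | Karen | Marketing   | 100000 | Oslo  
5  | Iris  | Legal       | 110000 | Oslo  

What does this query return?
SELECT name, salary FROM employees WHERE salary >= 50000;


Filtering: salary >= 50000
Matching: 3 rows

3 rows:
Uma, 50000
Karen, 100000
Iris, 110000


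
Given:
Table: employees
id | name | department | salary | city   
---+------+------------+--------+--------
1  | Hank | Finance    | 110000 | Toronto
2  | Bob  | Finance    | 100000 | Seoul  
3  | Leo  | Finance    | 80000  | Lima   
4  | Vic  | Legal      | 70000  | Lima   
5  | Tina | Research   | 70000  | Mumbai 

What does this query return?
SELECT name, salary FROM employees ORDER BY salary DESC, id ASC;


Sorting by salary DESC, then id ASC for ties

5 rows:
Hank, 110000
Bob, 100000
Leo, 80000
Vic, 70000
Tina, 70000


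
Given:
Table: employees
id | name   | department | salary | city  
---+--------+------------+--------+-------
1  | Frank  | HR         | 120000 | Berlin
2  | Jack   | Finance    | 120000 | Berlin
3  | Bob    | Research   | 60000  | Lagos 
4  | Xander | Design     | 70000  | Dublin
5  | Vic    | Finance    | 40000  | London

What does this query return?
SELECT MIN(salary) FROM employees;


Salaries: 120000, 120000, 60000, 70000, 40000
MIN = 40000

40000


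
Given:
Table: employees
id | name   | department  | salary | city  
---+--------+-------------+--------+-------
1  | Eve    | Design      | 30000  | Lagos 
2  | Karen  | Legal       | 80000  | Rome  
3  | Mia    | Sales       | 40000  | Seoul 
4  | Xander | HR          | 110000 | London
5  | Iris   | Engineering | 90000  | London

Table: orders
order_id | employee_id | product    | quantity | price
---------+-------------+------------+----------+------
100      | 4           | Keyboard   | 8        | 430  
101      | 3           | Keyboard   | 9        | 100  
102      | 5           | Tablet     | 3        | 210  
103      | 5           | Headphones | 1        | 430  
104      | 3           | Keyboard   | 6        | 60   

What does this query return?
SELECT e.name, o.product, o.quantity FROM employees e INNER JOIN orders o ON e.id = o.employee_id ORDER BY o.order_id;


Joining employees.id = orders.employee_id:
  employee Xander (id=4) -> order Keyboard
  employee Mia (id=3) -> order Keyboard
  employee Iris (id=5) -> order Tablet
  employee Iris (id=5) -> order Headphones
  employee Mia (id=3) -> order Keyboard


5 rows:
Xander, Keyboard, 8
Mia, Keyboard, 9
Iris, Tablet, 3
Iris, Headphones, 1
Mia, Keyboard, 6


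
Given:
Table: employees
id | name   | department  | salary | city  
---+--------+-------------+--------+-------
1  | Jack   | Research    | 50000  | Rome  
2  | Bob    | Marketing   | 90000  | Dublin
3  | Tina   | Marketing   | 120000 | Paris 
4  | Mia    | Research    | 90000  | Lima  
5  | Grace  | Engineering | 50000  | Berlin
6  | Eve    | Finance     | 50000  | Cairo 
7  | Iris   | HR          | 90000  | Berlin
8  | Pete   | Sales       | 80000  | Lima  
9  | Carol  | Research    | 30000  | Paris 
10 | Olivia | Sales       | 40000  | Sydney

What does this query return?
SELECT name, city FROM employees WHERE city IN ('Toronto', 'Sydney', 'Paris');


Filtering: city IN ('Toronto', 'Sydney', 'Paris')
Matching: 3 rows

3 rows:
Tina, Paris
Carol, Paris
Olivia, Sydney


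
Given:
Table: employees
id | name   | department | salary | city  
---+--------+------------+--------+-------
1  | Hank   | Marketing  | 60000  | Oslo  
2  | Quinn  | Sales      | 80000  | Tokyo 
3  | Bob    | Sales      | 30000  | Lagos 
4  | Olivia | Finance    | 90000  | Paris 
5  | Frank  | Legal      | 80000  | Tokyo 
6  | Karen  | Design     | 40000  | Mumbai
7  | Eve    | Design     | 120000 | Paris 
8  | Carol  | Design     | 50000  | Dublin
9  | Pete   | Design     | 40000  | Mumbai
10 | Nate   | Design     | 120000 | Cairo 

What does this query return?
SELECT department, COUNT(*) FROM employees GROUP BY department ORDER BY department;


Assigning each row to its department group:
  Hank -> Marketing
  Quinn -> Sales
  Bob -> Sales
  Olivia -> Finance
  Frank -> Legal
  Karen -> Design
  Eve -> Design
  Carol -> Design
  Pete -> Design
  Nate -> Design


5 groups:
Design, 5
Finance, 1
Legal, 1
Marketing, 1
Sales, 2


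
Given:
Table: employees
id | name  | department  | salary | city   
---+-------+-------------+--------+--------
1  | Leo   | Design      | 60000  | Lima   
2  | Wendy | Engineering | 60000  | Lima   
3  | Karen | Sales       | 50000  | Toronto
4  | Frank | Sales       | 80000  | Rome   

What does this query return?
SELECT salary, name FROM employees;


Projecting columns: salary, name

4 rows:
60000, Leo
60000, Wendy
50000, Karen
80000, Frank


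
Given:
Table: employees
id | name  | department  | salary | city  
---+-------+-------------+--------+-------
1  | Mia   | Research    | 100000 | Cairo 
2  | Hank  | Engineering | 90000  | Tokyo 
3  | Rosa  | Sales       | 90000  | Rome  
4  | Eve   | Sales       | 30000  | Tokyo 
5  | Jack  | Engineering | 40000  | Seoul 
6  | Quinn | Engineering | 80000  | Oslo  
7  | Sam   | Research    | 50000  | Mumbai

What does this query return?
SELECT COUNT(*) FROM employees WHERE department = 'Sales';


Counting rows where department = 'Sales'
  Rosa -> MATCH
  Eve -> MATCH


2


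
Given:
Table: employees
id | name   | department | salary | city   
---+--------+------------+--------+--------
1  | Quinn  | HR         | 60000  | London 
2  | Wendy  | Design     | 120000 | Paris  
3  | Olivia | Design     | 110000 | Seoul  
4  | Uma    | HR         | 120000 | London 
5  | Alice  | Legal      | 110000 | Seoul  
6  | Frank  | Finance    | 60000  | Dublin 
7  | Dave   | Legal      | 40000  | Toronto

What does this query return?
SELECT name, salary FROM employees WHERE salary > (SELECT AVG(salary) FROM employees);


Subquery: AVG(salary) = 88571.43
Filtering: salary > 88571.43
  Wendy (120000) -> MATCH
  Olivia (110000) -> MATCH
  Uma (120000) -> MATCH
  Alice (110000) -> MATCH


4 rows:
Wendy, 120000
Olivia, 110000
Uma, 120000
Alice, 110000


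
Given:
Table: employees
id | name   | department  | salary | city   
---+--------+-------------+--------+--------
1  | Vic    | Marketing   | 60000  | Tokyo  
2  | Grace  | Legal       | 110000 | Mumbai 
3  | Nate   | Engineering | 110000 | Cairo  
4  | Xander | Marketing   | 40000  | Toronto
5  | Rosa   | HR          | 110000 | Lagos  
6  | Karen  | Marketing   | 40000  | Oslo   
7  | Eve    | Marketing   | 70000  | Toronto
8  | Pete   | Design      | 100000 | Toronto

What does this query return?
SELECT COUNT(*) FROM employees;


COUNT(*) counts all rows

8


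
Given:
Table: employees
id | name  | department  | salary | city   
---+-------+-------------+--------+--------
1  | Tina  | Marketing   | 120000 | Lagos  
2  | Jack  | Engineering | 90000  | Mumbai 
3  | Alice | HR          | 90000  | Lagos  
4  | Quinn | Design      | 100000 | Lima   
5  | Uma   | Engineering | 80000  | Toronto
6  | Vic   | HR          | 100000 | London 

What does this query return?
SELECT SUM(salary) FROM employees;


SUM(salary) = 120000 + 90000 + 90000 + 100000 + 80000 + 100000 = 580000

580000


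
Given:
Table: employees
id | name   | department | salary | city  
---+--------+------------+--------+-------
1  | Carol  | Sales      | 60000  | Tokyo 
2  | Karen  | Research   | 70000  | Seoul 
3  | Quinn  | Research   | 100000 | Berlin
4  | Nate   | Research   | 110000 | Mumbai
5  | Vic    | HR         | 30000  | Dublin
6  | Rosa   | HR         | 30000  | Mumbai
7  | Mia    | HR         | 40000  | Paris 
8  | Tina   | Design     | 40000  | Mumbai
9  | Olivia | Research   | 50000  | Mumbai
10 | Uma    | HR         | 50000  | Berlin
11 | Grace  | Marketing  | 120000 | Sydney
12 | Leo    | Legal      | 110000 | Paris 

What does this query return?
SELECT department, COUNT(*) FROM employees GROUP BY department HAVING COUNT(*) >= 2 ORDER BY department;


Groups with count >= 2:
  HR: 4 -> PASS
  Research: 4 -> PASS
  Design: 1 -> filtered out
  Legal: 1 -> filtered out
  Marketing: 1 -> filtered out
  Sales: 1 -> filtered out


2 groups:
HR, 4
Research, 4


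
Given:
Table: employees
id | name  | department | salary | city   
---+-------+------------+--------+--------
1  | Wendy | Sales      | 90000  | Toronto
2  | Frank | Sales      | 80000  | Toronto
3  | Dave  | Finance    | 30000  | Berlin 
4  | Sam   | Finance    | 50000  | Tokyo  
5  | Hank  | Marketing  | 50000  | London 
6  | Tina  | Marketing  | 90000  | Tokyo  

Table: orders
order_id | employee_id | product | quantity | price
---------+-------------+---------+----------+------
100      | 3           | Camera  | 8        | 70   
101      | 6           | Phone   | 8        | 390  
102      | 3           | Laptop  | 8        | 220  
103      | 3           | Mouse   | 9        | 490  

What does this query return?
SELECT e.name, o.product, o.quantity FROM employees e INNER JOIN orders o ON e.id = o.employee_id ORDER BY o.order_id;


Joining employees.id = orders.employee_id:
  employee Dave (id=3) -> order Camera
  employee Tina (id=6) -> order Phone
  employee Dave (id=3) -> order Laptop
  employee Dave (id=3) -> order Mouse


4 rows:
Dave, Camera, 8
Tina, Phone, 8
Dave, Laptop, 8
Dave, Mouse, 9


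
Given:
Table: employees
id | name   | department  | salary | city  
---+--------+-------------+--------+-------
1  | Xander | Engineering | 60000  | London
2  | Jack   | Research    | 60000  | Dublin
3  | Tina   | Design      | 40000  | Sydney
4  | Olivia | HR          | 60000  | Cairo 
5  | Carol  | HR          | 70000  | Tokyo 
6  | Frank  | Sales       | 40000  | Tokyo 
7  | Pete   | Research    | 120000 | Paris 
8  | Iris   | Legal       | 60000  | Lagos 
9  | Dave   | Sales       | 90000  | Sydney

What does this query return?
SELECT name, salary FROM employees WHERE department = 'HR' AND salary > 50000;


Filtering: department = 'HR' AND salary > 50000
Matching: 2 rows

2 rows:
Olivia, 60000
Carol, 70000
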